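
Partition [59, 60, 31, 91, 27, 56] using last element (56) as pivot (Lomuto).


Pivot: 56
  31 <= 56: swap -> [31, 60, 59, 91, 27, 56]
  27 <= 56: swap -> [31, 27, 59, 91, 60, 56]
Place pivot at 2: [31, 27, 56, 91, 60, 59]

Partitioned: [31, 27, 56, 91, 60, 59]


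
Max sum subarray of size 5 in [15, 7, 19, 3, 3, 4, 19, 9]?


[0:5]: 47
[1:6]: 36
[2:7]: 48
[3:8]: 38

Max: 48 at [2:7]


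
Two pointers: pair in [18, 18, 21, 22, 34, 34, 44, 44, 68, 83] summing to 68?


lo=0(18)+hi=9(83)=101
lo=0(18)+hi=8(68)=86
lo=0(18)+hi=7(44)=62
lo=1(18)+hi=7(44)=62
lo=2(21)+hi=7(44)=65
lo=3(22)+hi=7(44)=66
lo=4(34)+hi=7(44)=78
lo=4(34)+hi=6(44)=78
lo=4(34)+hi=5(34)=68

Yes: 34+34=68


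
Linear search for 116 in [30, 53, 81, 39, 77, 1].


i=0: 30!=116
i=1: 53!=116
i=2: 81!=116
i=3: 39!=116
i=4: 77!=116
i=5: 1!=116

Not found, 6 comps


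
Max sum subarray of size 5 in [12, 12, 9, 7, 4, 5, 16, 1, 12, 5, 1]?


[0:5]: 44
[1:6]: 37
[2:7]: 41
[3:8]: 33
[4:9]: 38
[5:10]: 39
[6:11]: 35

Max: 44 at [0:5]


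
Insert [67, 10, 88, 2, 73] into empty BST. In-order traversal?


Insert 67: root
Insert 10: L from 67
Insert 88: R from 67
Insert 2: L from 67 -> L from 10
Insert 73: R from 67 -> L from 88

In-order: [2, 10, 67, 73, 88]


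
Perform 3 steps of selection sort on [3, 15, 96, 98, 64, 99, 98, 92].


Initial: [3, 15, 96, 98, 64, 99, 98, 92]
Step 1: min=3 at 0
  Swap: [3, 15, 96, 98, 64, 99, 98, 92]
Step 2: min=15 at 1
  Swap: [3, 15, 96, 98, 64, 99, 98, 92]
Step 3: min=64 at 4
  Swap: [3, 15, 64, 98, 96, 99, 98, 92]

After 3 steps: [3, 15, 64, 98, 96, 99, 98, 92]


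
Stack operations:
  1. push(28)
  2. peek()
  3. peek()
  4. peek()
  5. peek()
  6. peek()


push(28) -> [28]
peek()->28
peek()->28
peek()->28
peek()->28
peek()->28

Final stack: [28]


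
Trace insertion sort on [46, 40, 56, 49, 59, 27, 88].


Initial: [46, 40, 56, 49, 59, 27, 88]
Insert 40: [40, 46, 56, 49, 59, 27, 88]
Insert 56: [40, 46, 56, 49, 59, 27, 88]
Insert 49: [40, 46, 49, 56, 59, 27, 88]
Insert 59: [40, 46, 49, 56, 59, 27, 88]
Insert 27: [27, 40, 46, 49, 56, 59, 88]
Insert 88: [27, 40, 46, 49, 56, 59, 88]

Sorted: [27, 40, 46, 49, 56, 59, 88]


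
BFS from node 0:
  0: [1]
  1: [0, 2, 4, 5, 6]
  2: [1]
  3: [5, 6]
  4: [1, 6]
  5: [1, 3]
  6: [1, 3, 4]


Visit 0, enqueue [1]
Visit 1, enqueue [2, 4, 5, 6]
Visit 2, enqueue []
Visit 4, enqueue []
Visit 5, enqueue [3]
Visit 6, enqueue []
Visit 3, enqueue []

BFS order: [0, 1, 2, 4, 5, 6, 3]


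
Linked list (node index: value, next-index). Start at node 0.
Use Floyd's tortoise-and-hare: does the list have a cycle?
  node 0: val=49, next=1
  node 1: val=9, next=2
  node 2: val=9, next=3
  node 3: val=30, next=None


Floyd's tortoise (slow, +1) and hare (fast, +2):
  init: slow=0, fast=0
  step 1: slow=1, fast=2
  step 2: fast 2->3->None, no cycle

Cycle: no


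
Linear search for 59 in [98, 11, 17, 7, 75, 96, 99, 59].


i=0: 98!=59
i=1: 11!=59
i=2: 17!=59
i=3: 7!=59
i=4: 75!=59
i=5: 96!=59
i=6: 99!=59
i=7: 59==59 found!

Found at 7, 8 comps


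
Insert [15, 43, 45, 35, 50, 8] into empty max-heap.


Insert 15: [15]
Insert 43: [43, 15]
Insert 45: [45, 15, 43]
Insert 35: [45, 35, 43, 15]
Insert 50: [50, 45, 43, 15, 35]
Insert 8: [50, 45, 43, 15, 35, 8]

Final heap: [50, 45, 43, 15, 35, 8]


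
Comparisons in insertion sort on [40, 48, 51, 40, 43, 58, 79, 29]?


Algorithm: insertion sort
Input: [40, 48, 51, 40, 43, 58, 79, 29]
Sorted: [29, 40, 40, 43, 48, 51, 58, 79]

17


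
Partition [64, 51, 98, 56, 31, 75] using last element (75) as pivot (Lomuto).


Pivot: 75
  64 <= 75: advance i (no swap)
  51 <= 75: advance i (no swap)
  56 <= 75: swap -> [64, 51, 56, 98, 31, 75]
  31 <= 75: swap -> [64, 51, 56, 31, 98, 75]
Place pivot at 4: [64, 51, 56, 31, 75, 98]

Partitioned: [64, 51, 56, 31, 75, 98]


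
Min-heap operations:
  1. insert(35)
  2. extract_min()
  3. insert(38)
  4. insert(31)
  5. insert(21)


insert(35) -> [35]
extract_min()->35, []
insert(38) -> [38]
insert(31) -> [31, 38]
insert(21) -> [21, 38, 31]

Final heap: [21, 38, 31]


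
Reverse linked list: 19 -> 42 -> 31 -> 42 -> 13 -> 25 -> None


Step 1: curr=19, set curr.next=prev(None) | reversed so far: 19
Step 2: curr=42, set curr.next=prev(19) | reversed so far: 42 -> 19
Step 3: curr=31, set curr.next=prev(42) | reversed so far: 31 -> 42 -> 19
Step 4: curr=42, set curr.next=prev(31) | reversed so far: 42 -> 31 -> 42 -> 19
Step 5: curr=13, set curr.next=prev(42) | reversed so far: 13 -> 42 -> 31 -> 42 -> 19
Step 6: curr=25, set curr.next=prev(13) | reversed so far: 25 -> 13 -> 42 -> 31 -> 42 -> 19

25 -> 13 -> 42 -> 31 -> 42 -> 19 -> None


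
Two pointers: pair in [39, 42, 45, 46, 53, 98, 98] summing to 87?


lo=0(39)+hi=6(98)=137
lo=0(39)+hi=5(98)=137
lo=0(39)+hi=4(53)=92
lo=0(39)+hi=3(46)=85
lo=1(42)+hi=3(46)=88
lo=1(42)+hi=2(45)=87

Yes: 42+45=87


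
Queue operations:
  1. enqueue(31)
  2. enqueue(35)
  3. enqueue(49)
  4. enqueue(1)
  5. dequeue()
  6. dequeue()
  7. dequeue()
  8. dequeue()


enqueue(31) -> [31]
enqueue(35) -> [31, 35]
enqueue(49) -> [31, 35, 49]
enqueue(1) -> [31, 35, 49, 1]
dequeue()->31, [35, 49, 1]
dequeue()->35, [49, 1]
dequeue()->49, [1]
dequeue()->1, []

Final queue: []


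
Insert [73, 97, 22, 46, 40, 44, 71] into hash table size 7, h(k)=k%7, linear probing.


Insert 73: h=3 -> slot 3
Insert 97: h=6 -> slot 6
Insert 22: h=1 -> slot 1
Insert 46: h=4 -> slot 4
Insert 40: h=5 -> slot 5
Insert 44: h=2 -> slot 2
Insert 71: h=1, 6 probes -> slot 0

Table: [71, 22, 44, 73, 46, 40, 97]


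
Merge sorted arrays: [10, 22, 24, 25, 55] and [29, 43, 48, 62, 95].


Take 10 from A
Take 22 from A
Take 24 from A
Take 25 from A
Take 29 from B
Take 43 from B
Take 48 from B
Take 55 from A

Merged: [10, 22, 24, 25, 29, 43, 48, 55, 62, 95]


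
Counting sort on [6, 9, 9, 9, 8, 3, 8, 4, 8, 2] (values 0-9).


Input: [6, 9, 9, 9, 8, 3, 8, 4, 8, 2]
Counts: [0, 0, 1, 1, 1, 0, 1, 0, 3, 3]

Sorted: [2, 3, 4, 6, 8, 8, 8, 9, 9, 9]


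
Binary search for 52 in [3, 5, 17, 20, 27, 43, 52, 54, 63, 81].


Step 1: lo=0, hi=9, mid=4, val=27
Step 2: lo=5, hi=9, mid=7, val=54
Step 3: lo=5, hi=6, mid=5, val=43
Step 4: lo=6, hi=6, mid=6, val=52

Found at index 6


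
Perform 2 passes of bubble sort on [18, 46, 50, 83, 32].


Initial: [18, 46, 50, 83, 32]
Pass 1: [18, 46, 50, 32, 83] (1 swaps)
Pass 2: [18, 46, 32, 50, 83] (1 swaps)

After 2 passes: [18, 46, 32, 50, 83]


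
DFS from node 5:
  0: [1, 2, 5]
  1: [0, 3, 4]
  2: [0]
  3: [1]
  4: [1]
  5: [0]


Visit 5, push [0]
Visit 0, push [2, 1]
Visit 1, push [4, 3]
Visit 3, push []
Visit 4, push []
Visit 2, push []

DFS order: [5, 0, 1, 3, 4, 2]


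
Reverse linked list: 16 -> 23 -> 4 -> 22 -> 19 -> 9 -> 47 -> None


Step 1: curr=16, set curr.next=prev(None) | reversed so far: 16
Step 2: curr=23, set curr.next=prev(16) | reversed so far: 23 -> 16
Step 3: curr=4, set curr.next=prev(23) | reversed so far: 4 -> 23 -> 16
Step 4: curr=22, set curr.next=prev(4) | reversed so far: 22 -> 4 -> 23 -> 16
Step 5: curr=19, set curr.next=prev(22) | reversed so far: 19 -> 22 -> 4 -> 23 -> 16
Step 6: curr=9, set curr.next=prev(19) | reversed so far: 9 -> 19 -> 22 -> 4 -> 23 -> 16
Step 7: curr=47, set curr.next=prev(9) | reversed so far: 47 -> 9 -> 19 -> 22 -> 4 -> 23 -> 16

47 -> 9 -> 19 -> 22 -> 4 -> 23 -> 16 -> None


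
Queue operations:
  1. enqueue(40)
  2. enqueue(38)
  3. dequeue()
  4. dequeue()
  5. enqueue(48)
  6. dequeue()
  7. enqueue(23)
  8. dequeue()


enqueue(40) -> [40]
enqueue(38) -> [40, 38]
dequeue()->40, [38]
dequeue()->38, []
enqueue(48) -> [48]
dequeue()->48, []
enqueue(23) -> [23]
dequeue()->23, []

Final queue: []


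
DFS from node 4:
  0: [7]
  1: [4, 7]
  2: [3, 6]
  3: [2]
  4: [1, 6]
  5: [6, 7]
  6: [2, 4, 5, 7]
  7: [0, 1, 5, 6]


Visit 4, push [6, 1]
Visit 1, push [7]
Visit 7, push [6, 5, 0]
Visit 0, push []
Visit 5, push [6]
Visit 6, push [2]
Visit 2, push [3]
Visit 3, push []

DFS order: [4, 1, 7, 0, 5, 6, 2, 3]


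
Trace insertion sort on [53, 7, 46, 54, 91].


Initial: [53, 7, 46, 54, 91]
Insert 7: [7, 53, 46, 54, 91]
Insert 46: [7, 46, 53, 54, 91]
Insert 54: [7, 46, 53, 54, 91]
Insert 91: [7, 46, 53, 54, 91]

Sorted: [7, 46, 53, 54, 91]


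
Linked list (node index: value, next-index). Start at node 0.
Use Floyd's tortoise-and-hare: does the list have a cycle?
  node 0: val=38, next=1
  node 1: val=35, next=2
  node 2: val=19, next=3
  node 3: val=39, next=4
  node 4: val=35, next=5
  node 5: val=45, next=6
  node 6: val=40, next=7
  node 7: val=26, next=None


Floyd's tortoise (slow, +1) and hare (fast, +2):
  init: slow=0, fast=0
  step 1: slow=1, fast=2
  step 2: slow=2, fast=4
  step 3: slow=3, fast=6
  step 4: fast 6->7->None, no cycle

Cycle: no


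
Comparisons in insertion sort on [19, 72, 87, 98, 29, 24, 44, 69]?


Algorithm: insertion sort
Input: [19, 72, 87, 98, 29, 24, 44, 69]
Sorted: [19, 24, 29, 44, 69, 72, 87, 98]

20


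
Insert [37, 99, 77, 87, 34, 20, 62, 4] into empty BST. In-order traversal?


Insert 37: root
Insert 99: R from 37
Insert 77: R from 37 -> L from 99
Insert 87: R from 37 -> L from 99 -> R from 77
Insert 34: L from 37
Insert 20: L from 37 -> L from 34
Insert 62: R from 37 -> L from 99 -> L from 77
Insert 4: L from 37 -> L from 34 -> L from 20

In-order: [4, 20, 34, 37, 62, 77, 87, 99]


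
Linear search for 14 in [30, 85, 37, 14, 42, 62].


i=0: 30!=14
i=1: 85!=14
i=2: 37!=14
i=3: 14==14 found!

Found at 3, 4 comps


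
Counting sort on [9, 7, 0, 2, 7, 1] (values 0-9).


Input: [9, 7, 0, 2, 7, 1]
Counts: [1, 1, 1, 0, 0, 0, 0, 2, 0, 1]

Sorted: [0, 1, 2, 7, 7, 9]


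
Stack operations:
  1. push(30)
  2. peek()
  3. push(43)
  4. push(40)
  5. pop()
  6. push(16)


push(30) -> [30]
peek()->30
push(43) -> [30, 43]
push(40) -> [30, 43, 40]
pop()->40, [30, 43]
push(16) -> [30, 43, 16]

Final stack: [30, 43, 16]


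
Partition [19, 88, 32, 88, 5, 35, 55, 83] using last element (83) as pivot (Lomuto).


Pivot: 83
  19 <= 83: advance i (no swap)
  32 <= 83: swap -> [19, 32, 88, 88, 5, 35, 55, 83]
  5 <= 83: swap -> [19, 32, 5, 88, 88, 35, 55, 83]
  35 <= 83: swap -> [19, 32, 5, 35, 88, 88, 55, 83]
  55 <= 83: swap -> [19, 32, 5, 35, 55, 88, 88, 83]
Place pivot at 5: [19, 32, 5, 35, 55, 83, 88, 88]

Partitioned: [19, 32, 5, 35, 55, 83, 88, 88]


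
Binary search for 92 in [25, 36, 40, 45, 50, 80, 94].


Step 1: lo=0, hi=6, mid=3, val=45
Step 2: lo=4, hi=6, mid=5, val=80
Step 3: lo=6, hi=6, mid=6, val=94

Not found


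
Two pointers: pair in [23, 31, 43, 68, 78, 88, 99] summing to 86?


lo=0(23)+hi=6(99)=122
lo=0(23)+hi=5(88)=111
lo=0(23)+hi=4(78)=101
lo=0(23)+hi=3(68)=91
lo=0(23)+hi=2(43)=66
lo=1(31)+hi=2(43)=74

No pair found


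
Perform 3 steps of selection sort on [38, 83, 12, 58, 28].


Initial: [38, 83, 12, 58, 28]
Step 1: min=12 at 2
  Swap: [12, 83, 38, 58, 28]
Step 2: min=28 at 4
  Swap: [12, 28, 38, 58, 83]
Step 3: min=38 at 2
  Swap: [12, 28, 38, 58, 83]

After 3 steps: [12, 28, 38, 58, 83]


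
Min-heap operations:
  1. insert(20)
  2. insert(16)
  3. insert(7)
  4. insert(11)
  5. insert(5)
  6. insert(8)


insert(20) -> [20]
insert(16) -> [16, 20]
insert(7) -> [7, 20, 16]
insert(11) -> [7, 11, 16, 20]
insert(5) -> [5, 7, 16, 20, 11]
insert(8) -> [5, 7, 8, 20, 11, 16]

Final heap: [5, 7, 8, 20, 11, 16]


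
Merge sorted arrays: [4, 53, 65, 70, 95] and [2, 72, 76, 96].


Take 2 from B
Take 4 from A
Take 53 from A
Take 65 from A
Take 70 from A
Take 72 from B
Take 76 from B
Take 95 from A

Merged: [2, 4, 53, 65, 70, 72, 76, 95, 96]


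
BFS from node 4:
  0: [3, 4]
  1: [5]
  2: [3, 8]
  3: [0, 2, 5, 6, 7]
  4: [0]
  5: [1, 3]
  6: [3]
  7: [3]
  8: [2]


Visit 4, enqueue [0]
Visit 0, enqueue [3]
Visit 3, enqueue [2, 5, 6, 7]
Visit 2, enqueue [8]
Visit 5, enqueue [1]
Visit 6, enqueue []
Visit 7, enqueue []
Visit 8, enqueue []
Visit 1, enqueue []

BFS order: [4, 0, 3, 2, 5, 6, 7, 8, 1]


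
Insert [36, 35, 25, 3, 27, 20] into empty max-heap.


Insert 36: [36]
Insert 35: [36, 35]
Insert 25: [36, 35, 25]
Insert 3: [36, 35, 25, 3]
Insert 27: [36, 35, 25, 3, 27]
Insert 20: [36, 35, 25, 3, 27, 20]

Final heap: [36, 35, 25, 3, 27, 20]


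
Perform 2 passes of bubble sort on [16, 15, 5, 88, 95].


Initial: [16, 15, 5, 88, 95]
Pass 1: [15, 5, 16, 88, 95] (2 swaps)
Pass 2: [5, 15, 16, 88, 95] (1 swaps)

After 2 passes: [5, 15, 16, 88, 95]


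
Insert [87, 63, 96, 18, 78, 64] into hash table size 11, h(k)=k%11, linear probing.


Insert 87: h=10 -> slot 10
Insert 63: h=8 -> slot 8
Insert 96: h=8, 1 probes -> slot 9
Insert 18: h=7 -> slot 7
Insert 78: h=1 -> slot 1
Insert 64: h=9, 2 probes -> slot 0

Table: [64, 78, None, None, None, None, None, 18, 63, 96, 87]


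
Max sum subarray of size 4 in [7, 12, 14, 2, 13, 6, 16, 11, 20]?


[0:4]: 35
[1:5]: 41
[2:6]: 35
[3:7]: 37
[4:8]: 46
[5:9]: 53

Max: 53 at [5:9]


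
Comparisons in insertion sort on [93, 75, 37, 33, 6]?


Algorithm: insertion sort
Input: [93, 75, 37, 33, 6]
Sorted: [6, 33, 37, 75, 93]

10


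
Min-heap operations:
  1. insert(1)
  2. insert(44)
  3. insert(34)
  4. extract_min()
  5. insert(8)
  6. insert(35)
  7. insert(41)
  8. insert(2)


insert(1) -> [1]
insert(44) -> [1, 44]
insert(34) -> [1, 44, 34]
extract_min()->1, [34, 44]
insert(8) -> [8, 44, 34]
insert(35) -> [8, 35, 34, 44]
insert(41) -> [8, 35, 34, 44, 41]
insert(2) -> [2, 35, 8, 44, 41, 34]

Final heap: [2, 35, 8, 44, 41, 34]


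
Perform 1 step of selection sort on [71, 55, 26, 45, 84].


Initial: [71, 55, 26, 45, 84]
Step 1: min=26 at 2
  Swap: [26, 55, 71, 45, 84]

After 1 step: [26, 55, 71, 45, 84]


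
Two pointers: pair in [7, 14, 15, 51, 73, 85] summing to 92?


lo=0(7)+hi=5(85)=92

Yes: 7+85=92


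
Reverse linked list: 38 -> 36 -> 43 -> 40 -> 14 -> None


Step 1: curr=38, set curr.next=prev(None) | reversed so far: 38
Step 2: curr=36, set curr.next=prev(38) | reversed so far: 36 -> 38
Step 3: curr=43, set curr.next=prev(36) | reversed so far: 43 -> 36 -> 38
Step 4: curr=40, set curr.next=prev(43) | reversed so far: 40 -> 43 -> 36 -> 38
Step 5: curr=14, set curr.next=prev(40) | reversed so far: 14 -> 40 -> 43 -> 36 -> 38

14 -> 40 -> 43 -> 36 -> 38 -> None


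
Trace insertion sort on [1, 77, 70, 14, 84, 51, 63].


Initial: [1, 77, 70, 14, 84, 51, 63]
Insert 77: [1, 77, 70, 14, 84, 51, 63]
Insert 70: [1, 70, 77, 14, 84, 51, 63]
Insert 14: [1, 14, 70, 77, 84, 51, 63]
Insert 84: [1, 14, 70, 77, 84, 51, 63]
Insert 51: [1, 14, 51, 70, 77, 84, 63]
Insert 63: [1, 14, 51, 63, 70, 77, 84]

Sorted: [1, 14, 51, 63, 70, 77, 84]


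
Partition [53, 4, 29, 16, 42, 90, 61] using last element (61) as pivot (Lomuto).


Pivot: 61
  53 <= 61: advance i (no swap)
  4 <= 61: advance i (no swap)
  29 <= 61: advance i (no swap)
  16 <= 61: advance i (no swap)
  42 <= 61: advance i (no swap)
Place pivot at 5: [53, 4, 29, 16, 42, 61, 90]

Partitioned: [53, 4, 29, 16, 42, 61, 90]


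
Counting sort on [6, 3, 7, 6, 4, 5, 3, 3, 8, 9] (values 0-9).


Input: [6, 3, 7, 6, 4, 5, 3, 3, 8, 9]
Counts: [0, 0, 0, 3, 1, 1, 2, 1, 1, 1]

Sorted: [3, 3, 3, 4, 5, 6, 6, 7, 8, 9]


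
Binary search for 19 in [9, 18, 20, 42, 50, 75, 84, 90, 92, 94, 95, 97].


Step 1: lo=0, hi=11, mid=5, val=75
Step 2: lo=0, hi=4, mid=2, val=20
Step 3: lo=0, hi=1, mid=0, val=9
Step 4: lo=1, hi=1, mid=1, val=18

Not found


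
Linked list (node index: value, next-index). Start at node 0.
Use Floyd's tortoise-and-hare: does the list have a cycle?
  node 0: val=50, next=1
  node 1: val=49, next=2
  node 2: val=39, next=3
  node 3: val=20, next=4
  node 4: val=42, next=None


Floyd's tortoise (slow, +1) and hare (fast, +2):
  init: slow=0, fast=0
  step 1: slow=1, fast=2
  step 2: slow=2, fast=4
  step 3: fast -> None, no cycle

Cycle: no


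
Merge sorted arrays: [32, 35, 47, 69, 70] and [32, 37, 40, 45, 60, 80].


Take 32 from A
Take 32 from B
Take 35 from A
Take 37 from B
Take 40 from B
Take 45 from B
Take 47 from A
Take 60 from B
Take 69 from A
Take 70 from A

Merged: [32, 32, 35, 37, 40, 45, 47, 60, 69, 70, 80]


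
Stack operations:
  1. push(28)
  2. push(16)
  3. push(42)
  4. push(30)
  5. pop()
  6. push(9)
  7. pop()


push(28) -> [28]
push(16) -> [28, 16]
push(42) -> [28, 16, 42]
push(30) -> [28, 16, 42, 30]
pop()->30, [28, 16, 42]
push(9) -> [28, 16, 42, 9]
pop()->9, [28, 16, 42]

Final stack: [28, 16, 42]


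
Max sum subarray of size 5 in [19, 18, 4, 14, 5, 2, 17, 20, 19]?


[0:5]: 60
[1:6]: 43
[2:7]: 42
[3:8]: 58
[4:9]: 63

Max: 63 at [4:9]


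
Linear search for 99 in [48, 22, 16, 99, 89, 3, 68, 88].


i=0: 48!=99
i=1: 22!=99
i=2: 16!=99
i=3: 99==99 found!

Found at 3, 4 comps


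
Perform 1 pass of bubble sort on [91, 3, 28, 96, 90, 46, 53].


Initial: [91, 3, 28, 96, 90, 46, 53]
Pass 1: [3, 28, 91, 90, 46, 53, 96] (5 swaps)

After 1 pass: [3, 28, 91, 90, 46, 53, 96]


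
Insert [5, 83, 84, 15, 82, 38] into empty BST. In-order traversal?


Insert 5: root
Insert 83: R from 5
Insert 84: R from 5 -> R from 83
Insert 15: R from 5 -> L from 83
Insert 82: R from 5 -> L from 83 -> R from 15
Insert 38: R from 5 -> L from 83 -> R from 15 -> L from 82

In-order: [5, 15, 38, 82, 83, 84]


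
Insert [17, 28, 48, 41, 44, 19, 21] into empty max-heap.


Insert 17: [17]
Insert 28: [28, 17]
Insert 48: [48, 17, 28]
Insert 41: [48, 41, 28, 17]
Insert 44: [48, 44, 28, 17, 41]
Insert 19: [48, 44, 28, 17, 41, 19]
Insert 21: [48, 44, 28, 17, 41, 19, 21]

Final heap: [48, 44, 28, 17, 41, 19, 21]


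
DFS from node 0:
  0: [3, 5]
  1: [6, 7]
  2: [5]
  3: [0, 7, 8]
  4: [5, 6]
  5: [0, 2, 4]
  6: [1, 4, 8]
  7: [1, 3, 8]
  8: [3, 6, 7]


Visit 0, push [5, 3]
Visit 3, push [8, 7]
Visit 7, push [8, 1]
Visit 1, push [6]
Visit 6, push [8, 4]
Visit 4, push [5]
Visit 5, push [2]
Visit 2, push []
Visit 8, push []

DFS order: [0, 3, 7, 1, 6, 4, 5, 2, 8]


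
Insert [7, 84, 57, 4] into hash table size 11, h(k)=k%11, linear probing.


Insert 7: h=7 -> slot 7
Insert 84: h=7, 1 probes -> slot 8
Insert 57: h=2 -> slot 2
Insert 4: h=4 -> slot 4

Table: [None, None, 57, None, 4, None, None, 7, 84, None, None]


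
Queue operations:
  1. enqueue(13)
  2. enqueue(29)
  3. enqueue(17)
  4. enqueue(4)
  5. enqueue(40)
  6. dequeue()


enqueue(13) -> [13]
enqueue(29) -> [13, 29]
enqueue(17) -> [13, 29, 17]
enqueue(4) -> [13, 29, 17, 4]
enqueue(40) -> [13, 29, 17, 4, 40]
dequeue()->13, [29, 17, 4, 40]

Final queue: [29, 17, 4, 40]


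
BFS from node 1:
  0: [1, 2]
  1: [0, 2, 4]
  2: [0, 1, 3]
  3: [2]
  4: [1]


Visit 1, enqueue [0, 2, 4]
Visit 0, enqueue []
Visit 2, enqueue [3]
Visit 4, enqueue []
Visit 3, enqueue []

BFS order: [1, 0, 2, 4, 3]


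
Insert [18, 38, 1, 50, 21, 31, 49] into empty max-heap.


Insert 18: [18]
Insert 38: [38, 18]
Insert 1: [38, 18, 1]
Insert 50: [50, 38, 1, 18]
Insert 21: [50, 38, 1, 18, 21]
Insert 31: [50, 38, 31, 18, 21, 1]
Insert 49: [50, 38, 49, 18, 21, 1, 31]

Final heap: [50, 38, 49, 18, 21, 1, 31]


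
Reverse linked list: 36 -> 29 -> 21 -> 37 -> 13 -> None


Step 1: curr=36, set curr.next=prev(None) | reversed so far: 36
Step 2: curr=29, set curr.next=prev(36) | reversed so far: 29 -> 36
Step 3: curr=21, set curr.next=prev(29) | reversed so far: 21 -> 29 -> 36
Step 4: curr=37, set curr.next=prev(21) | reversed so far: 37 -> 21 -> 29 -> 36
Step 5: curr=13, set curr.next=prev(37) | reversed so far: 13 -> 37 -> 21 -> 29 -> 36

13 -> 37 -> 21 -> 29 -> 36 -> None


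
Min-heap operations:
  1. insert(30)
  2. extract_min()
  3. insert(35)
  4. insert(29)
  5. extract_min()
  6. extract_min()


insert(30) -> [30]
extract_min()->30, []
insert(35) -> [35]
insert(29) -> [29, 35]
extract_min()->29, [35]
extract_min()->35, []

Final heap: []


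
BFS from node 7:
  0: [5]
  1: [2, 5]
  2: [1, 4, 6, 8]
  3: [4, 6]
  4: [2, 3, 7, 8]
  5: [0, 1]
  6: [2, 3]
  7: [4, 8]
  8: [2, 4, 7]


Visit 7, enqueue [4, 8]
Visit 4, enqueue [2, 3]
Visit 8, enqueue []
Visit 2, enqueue [1, 6]
Visit 3, enqueue []
Visit 1, enqueue [5]
Visit 6, enqueue []
Visit 5, enqueue [0]
Visit 0, enqueue []

BFS order: [7, 4, 8, 2, 3, 1, 6, 5, 0]


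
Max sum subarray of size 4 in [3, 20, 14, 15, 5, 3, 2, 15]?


[0:4]: 52
[1:5]: 54
[2:6]: 37
[3:7]: 25
[4:8]: 25

Max: 54 at [1:5]


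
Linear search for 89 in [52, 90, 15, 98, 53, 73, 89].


i=0: 52!=89
i=1: 90!=89
i=2: 15!=89
i=3: 98!=89
i=4: 53!=89
i=5: 73!=89
i=6: 89==89 found!

Found at 6, 7 comps


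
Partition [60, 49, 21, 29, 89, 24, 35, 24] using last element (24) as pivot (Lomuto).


Pivot: 24
  21 <= 24: swap -> [21, 49, 60, 29, 89, 24, 35, 24]
  24 <= 24: swap -> [21, 24, 60, 29, 89, 49, 35, 24]
Place pivot at 2: [21, 24, 24, 29, 89, 49, 35, 60]

Partitioned: [21, 24, 24, 29, 89, 49, 35, 60]


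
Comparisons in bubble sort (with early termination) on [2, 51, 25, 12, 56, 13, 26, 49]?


Algorithm: bubble sort (with early termination)
Input: [2, 51, 25, 12, 56, 13, 26, 49]
Sorted: [2, 12, 13, 25, 26, 49, 51, 56]

22


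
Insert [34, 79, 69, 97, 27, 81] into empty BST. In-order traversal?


Insert 34: root
Insert 79: R from 34
Insert 69: R from 34 -> L from 79
Insert 97: R from 34 -> R from 79
Insert 27: L from 34
Insert 81: R from 34 -> R from 79 -> L from 97

In-order: [27, 34, 69, 79, 81, 97]


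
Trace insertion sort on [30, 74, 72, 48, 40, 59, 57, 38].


Initial: [30, 74, 72, 48, 40, 59, 57, 38]
Insert 74: [30, 74, 72, 48, 40, 59, 57, 38]
Insert 72: [30, 72, 74, 48, 40, 59, 57, 38]
Insert 48: [30, 48, 72, 74, 40, 59, 57, 38]
Insert 40: [30, 40, 48, 72, 74, 59, 57, 38]
Insert 59: [30, 40, 48, 59, 72, 74, 57, 38]
Insert 57: [30, 40, 48, 57, 59, 72, 74, 38]
Insert 38: [30, 38, 40, 48, 57, 59, 72, 74]

Sorted: [30, 38, 40, 48, 57, 59, 72, 74]


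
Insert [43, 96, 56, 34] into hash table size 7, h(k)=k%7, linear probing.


Insert 43: h=1 -> slot 1
Insert 96: h=5 -> slot 5
Insert 56: h=0 -> slot 0
Insert 34: h=6 -> slot 6

Table: [56, 43, None, None, None, 96, 34]


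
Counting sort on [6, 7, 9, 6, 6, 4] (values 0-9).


Input: [6, 7, 9, 6, 6, 4]
Counts: [0, 0, 0, 0, 1, 0, 3, 1, 0, 1]

Sorted: [4, 6, 6, 6, 7, 9]


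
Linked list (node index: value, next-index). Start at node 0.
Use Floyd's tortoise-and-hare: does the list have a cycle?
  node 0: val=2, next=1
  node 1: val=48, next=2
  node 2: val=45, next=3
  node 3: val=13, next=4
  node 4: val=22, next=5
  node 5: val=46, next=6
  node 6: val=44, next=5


Floyd's tortoise (slow, +1) and hare (fast, +2):
  init: slow=0, fast=0
  step 1: slow=1, fast=2
  step 2: slow=2, fast=4
  step 3: slow=3, fast=6
  step 4: slow=4, fast=6
  step 5: slow=5, fast=6
  step 6: slow=6, fast=6
  slow == fast at node 6: cycle detected

Cycle: yes


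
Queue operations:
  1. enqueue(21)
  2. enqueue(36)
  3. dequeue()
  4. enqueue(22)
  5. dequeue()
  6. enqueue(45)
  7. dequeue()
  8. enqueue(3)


enqueue(21) -> [21]
enqueue(36) -> [21, 36]
dequeue()->21, [36]
enqueue(22) -> [36, 22]
dequeue()->36, [22]
enqueue(45) -> [22, 45]
dequeue()->22, [45]
enqueue(3) -> [45, 3]

Final queue: [45, 3]


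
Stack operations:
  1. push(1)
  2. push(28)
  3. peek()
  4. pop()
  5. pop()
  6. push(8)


push(1) -> [1]
push(28) -> [1, 28]
peek()->28
pop()->28, [1]
pop()->1, []
push(8) -> [8]

Final stack: [8]


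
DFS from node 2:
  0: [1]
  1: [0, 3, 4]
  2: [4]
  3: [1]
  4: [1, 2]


Visit 2, push [4]
Visit 4, push [1]
Visit 1, push [3, 0]
Visit 0, push []
Visit 3, push []

DFS order: [2, 4, 1, 0, 3]


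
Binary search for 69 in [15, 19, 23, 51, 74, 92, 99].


Step 1: lo=0, hi=6, mid=3, val=51
Step 2: lo=4, hi=6, mid=5, val=92
Step 3: lo=4, hi=4, mid=4, val=74

Not found


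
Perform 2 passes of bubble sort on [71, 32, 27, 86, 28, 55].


Initial: [71, 32, 27, 86, 28, 55]
Pass 1: [32, 27, 71, 28, 55, 86] (4 swaps)
Pass 2: [27, 32, 28, 55, 71, 86] (3 swaps)

After 2 passes: [27, 32, 28, 55, 71, 86]


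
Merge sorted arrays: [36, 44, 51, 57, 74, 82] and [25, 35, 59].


Take 25 from B
Take 35 from B
Take 36 from A
Take 44 from A
Take 51 from A
Take 57 from A
Take 59 from B

Merged: [25, 35, 36, 44, 51, 57, 59, 74, 82]


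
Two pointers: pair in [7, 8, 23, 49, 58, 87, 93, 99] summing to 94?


lo=0(7)+hi=7(99)=106
lo=0(7)+hi=6(93)=100
lo=0(7)+hi=5(87)=94

Yes: 7+87=94


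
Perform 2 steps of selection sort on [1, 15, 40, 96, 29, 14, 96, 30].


Initial: [1, 15, 40, 96, 29, 14, 96, 30]
Step 1: min=1 at 0
  Swap: [1, 15, 40, 96, 29, 14, 96, 30]
Step 2: min=14 at 5
  Swap: [1, 14, 40, 96, 29, 15, 96, 30]

After 2 steps: [1, 14, 40, 96, 29, 15, 96, 30]


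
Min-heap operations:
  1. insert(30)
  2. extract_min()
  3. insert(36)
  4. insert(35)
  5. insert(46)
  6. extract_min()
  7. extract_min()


insert(30) -> [30]
extract_min()->30, []
insert(36) -> [36]
insert(35) -> [35, 36]
insert(46) -> [35, 36, 46]
extract_min()->35, [36, 46]
extract_min()->36, [46]

Final heap: [46]


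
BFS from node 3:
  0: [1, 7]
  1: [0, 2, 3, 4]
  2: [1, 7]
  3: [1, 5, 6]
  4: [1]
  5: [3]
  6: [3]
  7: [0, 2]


Visit 3, enqueue [1, 5, 6]
Visit 1, enqueue [0, 2, 4]
Visit 5, enqueue []
Visit 6, enqueue []
Visit 0, enqueue [7]
Visit 2, enqueue []
Visit 4, enqueue []
Visit 7, enqueue []

BFS order: [3, 1, 5, 6, 0, 2, 4, 7]


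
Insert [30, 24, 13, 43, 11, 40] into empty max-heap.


Insert 30: [30]
Insert 24: [30, 24]
Insert 13: [30, 24, 13]
Insert 43: [43, 30, 13, 24]
Insert 11: [43, 30, 13, 24, 11]
Insert 40: [43, 30, 40, 24, 11, 13]

Final heap: [43, 30, 40, 24, 11, 13]


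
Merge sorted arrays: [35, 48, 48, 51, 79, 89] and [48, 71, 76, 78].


Take 35 from A
Take 48 from A
Take 48 from A
Take 48 from B
Take 51 from A
Take 71 from B
Take 76 from B
Take 78 from B

Merged: [35, 48, 48, 48, 51, 71, 76, 78, 79, 89]


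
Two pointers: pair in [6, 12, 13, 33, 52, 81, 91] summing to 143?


lo=0(6)+hi=6(91)=97
lo=1(12)+hi=6(91)=103
lo=2(13)+hi=6(91)=104
lo=3(33)+hi=6(91)=124
lo=4(52)+hi=6(91)=143

Yes: 52+91=143


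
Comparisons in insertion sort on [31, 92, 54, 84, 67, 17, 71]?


Algorithm: insertion sort
Input: [31, 92, 54, 84, 67, 17, 71]
Sorted: [17, 31, 54, 67, 71, 84, 92]

16


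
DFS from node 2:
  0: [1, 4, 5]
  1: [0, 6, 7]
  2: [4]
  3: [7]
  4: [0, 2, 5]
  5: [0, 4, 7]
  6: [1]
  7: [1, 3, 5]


Visit 2, push [4]
Visit 4, push [5, 0]
Visit 0, push [5, 1]
Visit 1, push [7, 6]
Visit 6, push []
Visit 7, push [5, 3]
Visit 3, push []
Visit 5, push []

DFS order: [2, 4, 0, 1, 6, 7, 3, 5]


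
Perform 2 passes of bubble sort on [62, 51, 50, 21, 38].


Initial: [62, 51, 50, 21, 38]
Pass 1: [51, 50, 21, 38, 62] (4 swaps)
Pass 2: [50, 21, 38, 51, 62] (3 swaps)

After 2 passes: [50, 21, 38, 51, 62]


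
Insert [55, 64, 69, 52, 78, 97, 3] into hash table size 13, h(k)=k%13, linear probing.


Insert 55: h=3 -> slot 3
Insert 64: h=12 -> slot 12
Insert 69: h=4 -> slot 4
Insert 52: h=0 -> slot 0
Insert 78: h=0, 1 probes -> slot 1
Insert 97: h=6 -> slot 6
Insert 3: h=3, 2 probes -> slot 5

Table: [52, 78, None, 55, 69, 3, 97, None, None, None, None, None, 64]


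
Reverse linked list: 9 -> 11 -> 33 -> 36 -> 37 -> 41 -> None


Step 1: curr=9, set curr.next=prev(None) | reversed so far: 9
Step 2: curr=11, set curr.next=prev(9) | reversed so far: 11 -> 9
Step 3: curr=33, set curr.next=prev(11) | reversed so far: 33 -> 11 -> 9
Step 4: curr=36, set curr.next=prev(33) | reversed so far: 36 -> 33 -> 11 -> 9
Step 5: curr=37, set curr.next=prev(36) | reversed so far: 37 -> 36 -> 33 -> 11 -> 9
Step 6: curr=41, set curr.next=prev(37) | reversed so far: 41 -> 37 -> 36 -> 33 -> 11 -> 9

41 -> 37 -> 36 -> 33 -> 11 -> 9 -> None


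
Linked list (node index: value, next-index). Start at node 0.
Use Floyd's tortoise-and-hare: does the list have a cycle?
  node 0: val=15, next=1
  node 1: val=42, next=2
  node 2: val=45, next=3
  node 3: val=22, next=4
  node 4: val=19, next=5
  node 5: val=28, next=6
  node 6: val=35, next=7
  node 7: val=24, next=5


Floyd's tortoise (slow, +1) and hare (fast, +2):
  init: slow=0, fast=0
  step 1: slow=1, fast=2
  step 2: slow=2, fast=4
  step 3: slow=3, fast=6
  step 4: slow=4, fast=5
  step 5: slow=5, fast=7
  step 6: slow=6, fast=6
  slow == fast at node 6: cycle detected

Cycle: yes


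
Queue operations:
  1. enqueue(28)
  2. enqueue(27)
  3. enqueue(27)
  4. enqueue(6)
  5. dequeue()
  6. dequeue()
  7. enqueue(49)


enqueue(28) -> [28]
enqueue(27) -> [28, 27]
enqueue(27) -> [28, 27, 27]
enqueue(6) -> [28, 27, 27, 6]
dequeue()->28, [27, 27, 6]
dequeue()->27, [27, 6]
enqueue(49) -> [27, 6, 49]

Final queue: [27, 6, 49]


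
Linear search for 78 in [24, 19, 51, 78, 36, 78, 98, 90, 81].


i=0: 24!=78
i=1: 19!=78
i=2: 51!=78
i=3: 78==78 found!

Found at 3, 4 comps


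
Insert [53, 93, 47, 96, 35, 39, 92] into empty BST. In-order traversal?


Insert 53: root
Insert 93: R from 53
Insert 47: L from 53
Insert 96: R from 53 -> R from 93
Insert 35: L from 53 -> L from 47
Insert 39: L from 53 -> L from 47 -> R from 35
Insert 92: R from 53 -> L from 93

In-order: [35, 39, 47, 53, 92, 93, 96]


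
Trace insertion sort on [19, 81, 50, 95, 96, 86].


Initial: [19, 81, 50, 95, 96, 86]
Insert 81: [19, 81, 50, 95, 96, 86]
Insert 50: [19, 50, 81, 95, 96, 86]
Insert 95: [19, 50, 81, 95, 96, 86]
Insert 96: [19, 50, 81, 95, 96, 86]
Insert 86: [19, 50, 81, 86, 95, 96]

Sorted: [19, 50, 81, 86, 95, 96]


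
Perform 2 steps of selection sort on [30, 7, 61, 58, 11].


Initial: [30, 7, 61, 58, 11]
Step 1: min=7 at 1
  Swap: [7, 30, 61, 58, 11]
Step 2: min=11 at 4
  Swap: [7, 11, 61, 58, 30]

After 2 steps: [7, 11, 61, 58, 30]


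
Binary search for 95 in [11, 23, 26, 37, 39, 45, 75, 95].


Step 1: lo=0, hi=7, mid=3, val=37
Step 2: lo=4, hi=7, mid=5, val=45
Step 3: lo=6, hi=7, mid=6, val=75
Step 4: lo=7, hi=7, mid=7, val=95

Found at index 7


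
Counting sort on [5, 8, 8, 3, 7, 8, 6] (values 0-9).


Input: [5, 8, 8, 3, 7, 8, 6]
Counts: [0, 0, 0, 1, 0, 1, 1, 1, 3, 0]

Sorted: [3, 5, 6, 7, 8, 8, 8]


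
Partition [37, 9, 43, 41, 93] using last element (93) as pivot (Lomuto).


Pivot: 93
  37 <= 93: advance i (no swap)
  9 <= 93: advance i (no swap)
  43 <= 93: advance i (no swap)
  41 <= 93: advance i (no swap)
Place pivot at 4: [37, 9, 43, 41, 93]

Partitioned: [37, 9, 43, 41, 93]


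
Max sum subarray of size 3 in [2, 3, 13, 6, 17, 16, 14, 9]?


[0:3]: 18
[1:4]: 22
[2:5]: 36
[3:6]: 39
[4:7]: 47
[5:8]: 39

Max: 47 at [4:7]


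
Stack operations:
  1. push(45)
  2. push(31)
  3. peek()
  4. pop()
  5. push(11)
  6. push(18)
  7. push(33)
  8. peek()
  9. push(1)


push(45) -> [45]
push(31) -> [45, 31]
peek()->31
pop()->31, [45]
push(11) -> [45, 11]
push(18) -> [45, 11, 18]
push(33) -> [45, 11, 18, 33]
peek()->33
push(1) -> [45, 11, 18, 33, 1]

Final stack: [45, 11, 18, 33, 1]


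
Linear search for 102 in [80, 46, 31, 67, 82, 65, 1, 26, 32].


i=0: 80!=102
i=1: 46!=102
i=2: 31!=102
i=3: 67!=102
i=4: 82!=102
i=5: 65!=102
i=6: 1!=102
i=7: 26!=102
i=8: 32!=102

Not found, 9 comps


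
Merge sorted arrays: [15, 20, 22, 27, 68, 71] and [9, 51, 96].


Take 9 from B
Take 15 from A
Take 20 from A
Take 22 from A
Take 27 from A
Take 51 from B
Take 68 from A
Take 71 from A

Merged: [9, 15, 20, 22, 27, 51, 68, 71, 96]


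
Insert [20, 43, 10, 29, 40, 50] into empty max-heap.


Insert 20: [20]
Insert 43: [43, 20]
Insert 10: [43, 20, 10]
Insert 29: [43, 29, 10, 20]
Insert 40: [43, 40, 10, 20, 29]
Insert 50: [50, 40, 43, 20, 29, 10]

Final heap: [50, 40, 43, 20, 29, 10]


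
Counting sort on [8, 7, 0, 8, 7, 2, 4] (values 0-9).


Input: [8, 7, 0, 8, 7, 2, 4]
Counts: [1, 0, 1, 0, 1, 0, 0, 2, 2, 0]

Sorted: [0, 2, 4, 7, 7, 8, 8]


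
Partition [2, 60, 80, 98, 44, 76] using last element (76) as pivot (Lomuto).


Pivot: 76
  2 <= 76: advance i (no swap)
  60 <= 76: advance i (no swap)
  44 <= 76: swap -> [2, 60, 44, 98, 80, 76]
Place pivot at 3: [2, 60, 44, 76, 80, 98]

Partitioned: [2, 60, 44, 76, 80, 98]


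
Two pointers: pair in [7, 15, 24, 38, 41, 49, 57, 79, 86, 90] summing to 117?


lo=0(7)+hi=9(90)=97
lo=1(15)+hi=9(90)=105
lo=2(24)+hi=9(90)=114
lo=3(38)+hi=9(90)=128
lo=3(38)+hi=8(86)=124
lo=3(38)+hi=7(79)=117

Yes: 38+79=117


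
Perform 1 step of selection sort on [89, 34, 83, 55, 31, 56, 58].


Initial: [89, 34, 83, 55, 31, 56, 58]
Step 1: min=31 at 4
  Swap: [31, 34, 83, 55, 89, 56, 58]

After 1 step: [31, 34, 83, 55, 89, 56, 58]


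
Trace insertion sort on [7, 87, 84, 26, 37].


Initial: [7, 87, 84, 26, 37]
Insert 87: [7, 87, 84, 26, 37]
Insert 84: [7, 84, 87, 26, 37]
Insert 26: [7, 26, 84, 87, 37]
Insert 37: [7, 26, 37, 84, 87]

Sorted: [7, 26, 37, 84, 87]


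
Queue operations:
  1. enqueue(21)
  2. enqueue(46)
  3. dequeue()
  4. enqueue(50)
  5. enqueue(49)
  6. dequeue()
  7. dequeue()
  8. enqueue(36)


enqueue(21) -> [21]
enqueue(46) -> [21, 46]
dequeue()->21, [46]
enqueue(50) -> [46, 50]
enqueue(49) -> [46, 50, 49]
dequeue()->46, [50, 49]
dequeue()->50, [49]
enqueue(36) -> [49, 36]

Final queue: [49, 36]


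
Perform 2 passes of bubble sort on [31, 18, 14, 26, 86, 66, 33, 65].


Initial: [31, 18, 14, 26, 86, 66, 33, 65]
Pass 1: [18, 14, 26, 31, 66, 33, 65, 86] (6 swaps)
Pass 2: [14, 18, 26, 31, 33, 65, 66, 86] (3 swaps)

After 2 passes: [14, 18, 26, 31, 33, 65, 66, 86]


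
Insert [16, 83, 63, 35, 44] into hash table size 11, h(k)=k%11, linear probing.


Insert 16: h=5 -> slot 5
Insert 83: h=6 -> slot 6
Insert 63: h=8 -> slot 8
Insert 35: h=2 -> slot 2
Insert 44: h=0 -> slot 0

Table: [44, None, 35, None, None, 16, 83, None, 63, None, None]


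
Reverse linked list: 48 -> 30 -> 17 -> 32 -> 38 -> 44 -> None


Step 1: curr=48, set curr.next=prev(None) | reversed so far: 48
Step 2: curr=30, set curr.next=prev(48) | reversed so far: 30 -> 48
Step 3: curr=17, set curr.next=prev(30) | reversed so far: 17 -> 30 -> 48
Step 4: curr=32, set curr.next=prev(17) | reversed so far: 32 -> 17 -> 30 -> 48
Step 5: curr=38, set curr.next=prev(32) | reversed so far: 38 -> 32 -> 17 -> 30 -> 48
Step 6: curr=44, set curr.next=prev(38) | reversed so far: 44 -> 38 -> 32 -> 17 -> 30 -> 48

44 -> 38 -> 32 -> 17 -> 30 -> 48 -> None


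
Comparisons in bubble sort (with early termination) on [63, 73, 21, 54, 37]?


Algorithm: bubble sort (with early termination)
Input: [63, 73, 21, 54, 37]
Sorted: [21, 37, 54, 63, 73]

10


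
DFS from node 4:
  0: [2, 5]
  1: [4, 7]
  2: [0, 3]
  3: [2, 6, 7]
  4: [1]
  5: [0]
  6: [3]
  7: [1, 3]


Visit 4, push [1]
Visit 1, push [7]
Visit 7, push [3]
Visit 3, push [6, 2]
Visit 2, push [0]
Visit 0, push [5]
Visit 5, push []
Visit 6, push []

DFS order: [4, 1, 7, 3, 2, 0, 5, 6]


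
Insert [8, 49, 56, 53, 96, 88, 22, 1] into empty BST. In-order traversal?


Insert 8: root
Insert 49: R from 8
Insert 56: R from 8 -> R from 49
Insert 53: R from 8 -> R from 49 -> L from 56
Insert 96: R from 8 -> R from 49 -> R from 56
Insert 88: R from 8 -> R from 49 -> R from 56 -> L from 96
Insert 22: R from 8 -> L from 49
Insert 1: L from 8

In-order: [1, 8, 22, 49, 53, 56, 88, 96]


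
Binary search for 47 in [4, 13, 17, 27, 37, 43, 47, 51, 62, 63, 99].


Step 1: lo=0, hi=10, mid=5, val=43
Step 2: lo=6, hi=10, mid=8, val=62
Step 3: lo=6, hi=7, mid=6, val=47

Found at index 6


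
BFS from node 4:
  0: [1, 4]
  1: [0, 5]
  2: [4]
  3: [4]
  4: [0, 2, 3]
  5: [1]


Visit 4, enqueue [0, 2, 3]
Visit 0, enqueue [1]
Visit 2, enqueue []
Visit 3, enqueue []
Visit 1, enqueue [5]
Visit 5, enqueue []

BFS order: [4, 0, 2, 3, 1, 5]


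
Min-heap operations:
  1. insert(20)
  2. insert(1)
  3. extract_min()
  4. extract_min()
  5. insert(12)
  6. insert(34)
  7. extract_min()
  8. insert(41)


insert(20) -> [20]
insert(1) -> [1, 20]
extract_min()->1, [20]
extract_min()->20, []
insert(12) -> [12]
insert(34) -> [12, 34]
extract_min()->12, [34]
insert(41) -> [34, 41]

Final heap: [34, 41]


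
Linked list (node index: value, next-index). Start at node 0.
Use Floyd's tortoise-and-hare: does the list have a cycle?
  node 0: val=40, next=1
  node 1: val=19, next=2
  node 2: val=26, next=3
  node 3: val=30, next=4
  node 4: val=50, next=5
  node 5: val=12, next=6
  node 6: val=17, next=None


Floyd's tortoise (slow, +1) and hare (fast, +2):
  init: slow=0, fast=0
  step 1: slow=1, fast=2
  step 2: slow=2, fast=4
  step 3: slow=3, fast=6
  step 4: fast -> None, no cycle

Cycle: no


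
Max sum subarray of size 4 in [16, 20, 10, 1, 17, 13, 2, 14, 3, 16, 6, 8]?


[0:4]: 47
[1:5]: 48
[2:6]: 41
[3:7]: 33
[4:8]: 46
[5:9]: 32
[6:10]: 35
[7:11]: 39
[8:12]: 33

Max: 48 at [1:5]


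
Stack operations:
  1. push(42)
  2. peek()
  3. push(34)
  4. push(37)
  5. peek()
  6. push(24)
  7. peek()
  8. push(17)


push(42) -> [42]
peek()->42
push(34) -> [42, 34]
push(37) -> [42, 34, 37]
peek()->37
push(24) -> [42, 34, 37, 24]
peek()->24
push(17) -> [42, 34, 37, 24, 17]

Final stack: [42, 34, 37, 24, 17]


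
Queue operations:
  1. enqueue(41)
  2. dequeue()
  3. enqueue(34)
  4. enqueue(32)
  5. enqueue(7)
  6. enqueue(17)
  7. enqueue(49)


enqueue(41) -> [41]
dequeue()->41, []
enqueue(34) -> [34]
enqueue(32) -> [34, 32]
enqueue(7) -> [34, 32, 7]
enqueue(17) -> [34, 32, 7, 17]
enqueue(49) -> [34, 32, 7, 17, 49]

Final queue: [34, 32, 7, 17, 49]


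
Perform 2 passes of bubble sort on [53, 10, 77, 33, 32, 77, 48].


Initial: [53, 10, 77, 33, 32, 77, 48]
Pass 1: [10, 53, 33, 32, 77, 48, 77] (4 swaps)
Pass 2: [10, 33, 32, 53, 48, 77, 77] (3 swaps)

After 2 passes: [10, 33, 32, 53, 48, 77, 77]


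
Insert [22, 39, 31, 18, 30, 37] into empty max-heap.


Insert 22: [22]
Insert 39: [39, 22]
Insert 31: [39, 22, 31]
Insert 18: [39, 22, 31, 18]
Insert 30: [39, 30, 31, 18, 22]
Insert 37: [39, 30, 37, 18, 22, 31]

Final heap: [39, 30, 37, 18, 22, 31]


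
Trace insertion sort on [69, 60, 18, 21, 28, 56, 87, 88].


Initial: [69, 60, 18, 21, 28, 56, 87, 88]
Insert 60: [60, 69, 18, 21, 28, 56, 87, 88]
Insert 18: [18, 60, 69, 21, 28, 56, 87, 88]
Insert 21: [18, 21, 60, 69, 28, 56, 87, 88]
Insert 28: [18, 21, 28, 60, 69, 56, 87, 88]
Insert 56: [18, 21, 28, 56, 60, 69, 87, 88]
Insert 87: [18, 21, 28, 56, 60, 69, 87, 88]
Insert 88: [18, 21, 28, 56, 60, 69, 87, 88]

Sorted: [18, 21, 28, 56, 60, 69, 87, 88]


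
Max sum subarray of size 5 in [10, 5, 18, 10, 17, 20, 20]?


[0:5]: 60
[1:6]: 70
[2:7]: 85

Max: 85 at [2:7]


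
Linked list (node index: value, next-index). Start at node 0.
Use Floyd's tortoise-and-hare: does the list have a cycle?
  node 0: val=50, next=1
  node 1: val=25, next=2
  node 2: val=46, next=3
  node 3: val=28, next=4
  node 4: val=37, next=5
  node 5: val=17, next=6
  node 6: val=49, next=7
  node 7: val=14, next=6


Floyd's tortoise (slow, +1) and hare (fast, +2):
  init: slow=0, fast=0
  step 1: slow=1, fast=2
  step 2: slow=2, fast=4
  step 3: slow=3, fast=6
  step 4: slow=4, fast=6
  step 5: slow=5, fast=6
  step 6: slow=6, fast=6
  slow == fast at node 6: cycle detected

Cycle: yes


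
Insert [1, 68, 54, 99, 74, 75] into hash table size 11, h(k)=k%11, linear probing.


Insert 1: h=1 -> slot 1
Insert 68: h=2 -> slot 2
Insert 54: h=10 -> slot 10
Insert 99: h=0 -> slot 0
Insert 74: h=8 -> slot 8
Insert 75: h=9 -> slot 9

Table: [99, 1, 68, None, None, None, None, None, 74, 75, 54]


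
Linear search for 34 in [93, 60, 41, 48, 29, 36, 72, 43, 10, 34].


i=0: 93!=34
i=1: 60!=34
i=2: 41!=34
i=3: 48!=34
i=4: 29!=34
i=5: 36!=34
i=6: 72!=34
i=7: 43!=34
i=8: 10!=34
i=9: 34==34 found!

Found at 9, 10 comps


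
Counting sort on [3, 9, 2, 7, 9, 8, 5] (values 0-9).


Input: [3, 9, 2, 7, 9, 8, 5]
Counts: [0, 0, 1, 1, 0, 1, 0, 1, 1, 2]

Sorted: [2, 3, 5, 7, 8, 9, 9]


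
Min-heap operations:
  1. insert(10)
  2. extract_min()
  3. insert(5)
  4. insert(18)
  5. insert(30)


insert(10) -> [10]
extract_min()->10, []
insert(5) -> [5]
insert(18) -> [5, 18]
insert(30) -> [5, 18, 30]

Final heap: [5, 18, 30]
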